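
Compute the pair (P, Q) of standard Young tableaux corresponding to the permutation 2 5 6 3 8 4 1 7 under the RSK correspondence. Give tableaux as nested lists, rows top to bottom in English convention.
P = [[1, 3, 4, 7], [2, 6, 8], [5]], Q = [[1, 2, 3, 5], [4, 6, 8], [7]]

Insert each entry of the permutation into P by Schensted row insertion, recording in Q the position of each new cell.

Insert 2: appended to row 1. P = [[2]].
Insert 5: appended to row 1. P = [[2, 5]].
Insert 6: appended to row 1. P = [[2, 5, 6]].
Insert 3: 3 bumps 5 from row 1; 5 starts row 2. P = [[2, 3, 6], [5]].
Insert 8: appended to row 1. P = [[2, 3, 6, 8], [5]].
Insert 4: 4 bumps 6 from row 1; 6 appends to row 2. P = [[2, 3, 4, 8], [5, 6]].
Insert 1: 1 bumps 2 from row 1; 2 bumps 5 from row 2; 5 starts row 3. P = [[1, 3, 4, 8], [2, 6], [5]].
Insert 7: 7 bumps 8 from row 1; 8 appends to row 2. P = [[1, 3, 4, 7], [2, 6, 8], [5]].

So P = [[1, 3, 4, 7], [2, 6, 8], [5]], Q = [[1, 2, 3, 5], [4, 6, 8], [7]].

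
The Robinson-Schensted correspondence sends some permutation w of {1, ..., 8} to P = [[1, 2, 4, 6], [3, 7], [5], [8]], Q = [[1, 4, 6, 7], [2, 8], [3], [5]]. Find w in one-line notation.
8 5 1 3 2 4 7 6

Reverse RSK: for i = n, n-1, ..., 1, locate i in Q, remove the corresponding corner cell from P, and reverse-bump its entry up through P; the value ejected from row 1 is w(i).

So w = 8 5 1 3 2 4 7 6.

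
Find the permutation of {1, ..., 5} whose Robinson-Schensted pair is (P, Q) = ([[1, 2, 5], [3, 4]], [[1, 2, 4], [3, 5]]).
Reverse the RSK construction: for i from n down to 1, find the cell of Q containing i, remove the entry at that cell from P, and reverse-bump it up through P; the value ejected from row 1 is w(i).

Step i=5: Q has 5 at row 2, column 2; remove 4 from row 2 of P and reverse-bump: 4 enters row 1 and ejects 2. So w(5) = 2. P is now [[1, 4, 5], [3]].
Step i=4: Q has 4 at row 1, column 3; remove that cell from P, ejecting 5. So w(4) = 5. P is now [[1, 4], [3]].
Step i=3: Q has 3 at row 2, column 1; remove 3 from row 2 of P and reverse-bump: 3 enters row 1 and ejects 1. So w(3) = 1. P is now [[3, 4]].
Step i=2: Q has 2 at row 1, column 2; remove that cell from P, ejecting 4. So w(2) = 4. P is now [[3]].
Step i=1: Q has 1 at row 1, column 1; remove that cell from P, ejecting 3. So w(1) = 3. P is now [].

So w = 3 4 1 5 2.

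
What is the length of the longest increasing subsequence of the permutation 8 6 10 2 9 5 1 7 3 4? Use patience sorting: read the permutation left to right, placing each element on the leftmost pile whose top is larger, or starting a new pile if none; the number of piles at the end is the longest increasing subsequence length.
3

8: new pile. tops = [8]
6: onto pile 1 (replacing 8). tops = [6]
10: new pile. tops = [6, 10]
2: onto pile 1 (replacing 6). tops = [2, 10]
9: onto pile 2 (replacing 10). tops = [2, 9]
5: onto pile 2 (replacing 9). tops = [2, 5]
1: onto pile 1 (replacing 2). tops = [1, 5]
7: new pile. tops = [1, 5, 7]
3: onto pile 2 (replacing 5). tops = [1, 3, 7]
4: onto pile 3 (replacing 7). tops = [1, 3, 4]

3 piles, so the longest increasing subsequence has length 3.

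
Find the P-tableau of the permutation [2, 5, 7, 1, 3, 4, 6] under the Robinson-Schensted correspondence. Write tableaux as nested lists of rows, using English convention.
Insert 2: appended to row 1. P = [[2]].
Insert 5: appended to row 1. P = [[2, 5]].
Insert 7: appended to row 1. P = [[2, 5, 7]].
Insert 1: 1 bumps 2 from row 1; 2 starts row 2. P = [[1, 5, 7], [2]].
Insert 3: 3 bumps 5 from row 1; 5 appends to row 2. P = [[1, 3, 7], [2, 5]].
Insert 4: 4 bumps 7 from row 1; 7 appends to row 2. P = [[1, 3, 4], [2, 5, 7]].
Insert 6: appended to row 1. P = [[1, 3, 4, 6], [2, 5, 7]].

So P = [[1, 3, 4, 6], [2, 5, 7]].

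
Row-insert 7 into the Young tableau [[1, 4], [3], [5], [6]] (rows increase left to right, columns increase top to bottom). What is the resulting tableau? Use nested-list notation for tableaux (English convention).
[[1, 4, 7], [3], [5], [6]]

7 is larger than every entry of row 1, so it is appended to row 1. The new tableau is [[1, 4, 7], [3], [5], [6]].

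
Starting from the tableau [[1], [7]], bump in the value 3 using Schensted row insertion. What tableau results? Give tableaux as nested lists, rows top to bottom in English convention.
[[1, 3], [7]]

3 is larger than every entry of row 1, so it is appended to row 1. The new tableau is [[1, 3], [7]].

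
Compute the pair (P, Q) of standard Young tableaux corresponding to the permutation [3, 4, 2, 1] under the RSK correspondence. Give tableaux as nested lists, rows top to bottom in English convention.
Insert each entry of the permutation into P by Schensted row insertion, recording in Q the position of each new cell.

Insert 3: appended to row 1. P = [[3]], Q = [[1]].
Insert 4: appended to row 1. P = [[3, 4]], Q = [[1, 2]].
Insert 2: 2 bumps 3 from row 1; 3 starts row 2. P = [[2, 4], [3]], Q = [[1, 2], [3]].
Insert 1: 1 bumps 2 from row 1; 2 bumps 3 from row 2; 3 starts row 3. P = [[1, 4], [2], [3]], Q = [[1, 2], [3], [4]].

So P = [[1, 4], [2], [3]], Q = [[1, 2], [3], [4]].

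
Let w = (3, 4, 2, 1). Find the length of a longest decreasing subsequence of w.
3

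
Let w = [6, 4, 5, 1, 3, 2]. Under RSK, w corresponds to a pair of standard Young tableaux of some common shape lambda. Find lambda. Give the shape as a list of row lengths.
RSK row insertion gives P = [[1, 2], [3, 5], [4], [6]], which has shape [2, 2, 1, 1].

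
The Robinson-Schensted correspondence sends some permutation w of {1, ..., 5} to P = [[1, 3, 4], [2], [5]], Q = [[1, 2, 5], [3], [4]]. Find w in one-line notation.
2 5 3 1 4

Reverse the RSK construction: for i from n down to 1, find the cell of Q containing i, remove the entry at that cell from P, and reverse-bump it up through P; the value ejected from row 1 is w(i).

Step i=5: Q has 5 at row 1, column 3; remove that cell from P, ejecting 4. So w(5) = 4. P is now [[1, 3], [2], [5]].
Step i=4: Q has 4 at row 3, column 1; remove 5 from row 3 of P and reverse-bump: 5 enters row 2 and ejects 2; 2 enters row 1 and ejects 1. So w(4) = 1. P is now [[2, 3], [5]].
Step i=3: Q has 3 at row 2, column 1; remove 5 from row 2 of P and reverse-bump: 5 enters row 1 and ejects 3. So w(3) = 3. P is now [[2, 5]].
Step i=2: Q has 2 at row 1, column 2; remove that cell from P, ejecting 5. So w(2) = 5. P is now [[2]].
Step i=1: Q has 1 at row 1, column 1; remove that cell from P, ejecting 2. So w(1) = 2. P is now [].

So w = 2 5 3 1 4.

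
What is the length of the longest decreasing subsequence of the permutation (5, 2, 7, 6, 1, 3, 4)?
3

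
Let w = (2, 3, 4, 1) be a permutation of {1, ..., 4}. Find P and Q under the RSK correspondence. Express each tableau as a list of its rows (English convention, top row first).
Insert each entry of the permutation into P by Schensted row insertion, recording in Q the position of each new cell.

Insert 2: appended to row 1. P = [[2]].
Insert 3: appended to row 1. P = [[2, 3]].
Insert 4: appended to row 1. P = [[2, 3, 4]].
Insert 1: 1 bumps 2 from row 1; 2 starts row 2. P = [[1, 3, 4], [2]].

So P = [[1, 3, 4], [2]], Q = [[1, 2, 3], [4]].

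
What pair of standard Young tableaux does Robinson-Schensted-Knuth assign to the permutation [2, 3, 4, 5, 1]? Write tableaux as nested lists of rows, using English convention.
Insert each entry of the permutation into P by Schensted row insertion, recording in Q the position of each new cell.

Insert 2: appended to row 1. P = [[2]], Q = [[1]].
Insert 3: appended to row 1. P = [[2, 3]], Q = [[1, 2]].
Insert 4: appended to row 1. P = [[2, 3, 4]], Q = [[1, 2, 3]].
Insert 5: appended to row 1. P = [[2, 3, 4, 5]], Q = [[1, 2, 3, 4]].
Insert 1: 1 bumps 2 from row 1; 2 starts row 2. P = [[1, 3, 4, 5], [2]], Q = [[1, 2, 3, 4], [5]].

So P = [[1, 3, 4, 5], [2]], Q = [[1, 2, 3, 4], [5]].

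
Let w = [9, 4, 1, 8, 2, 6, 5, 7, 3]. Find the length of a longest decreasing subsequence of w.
5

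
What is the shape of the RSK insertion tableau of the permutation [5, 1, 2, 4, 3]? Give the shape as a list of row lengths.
[3, 1, 1]

Row-insert each entry into an empty tableau.

After inserting 5: P = [[5]].
After inserting 1: P = [[1], [5]].
After inserting 2: P = [[1, 2], [5]].
After inserting 4: P = [[1, 2, 4], [5]].
After inserting 3: P = [[1, 2, 3], [4], [5]].

The final insertion tableau P = [[1, 2, 3], [4], [5]] has shape [3, 1, 1].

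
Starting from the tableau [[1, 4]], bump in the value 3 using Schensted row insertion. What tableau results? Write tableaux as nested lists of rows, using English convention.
In row 1, 3 replaces 4 (the leftmost entry greater than 3); 4 is bumped to row 2. 4 starts a new row 2. The new tableau is [[1, 3], [4]].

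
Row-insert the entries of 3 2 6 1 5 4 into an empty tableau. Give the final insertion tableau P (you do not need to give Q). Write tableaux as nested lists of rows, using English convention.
Insert 3: appended to row 1. P = [[3]].
Insert 2: 2 bumps 3 from row 1; 3 starts row 2. P = [[2], [3]].
Insert 6: appended to row 1. P = [[2, 6], [3]].
Insert 1: 1 bumps 2 from row 1; 2 bumps 3 from row 2; 3 starts row 3. P = [[1, 6], [2], [3]].
Insert 5: 5 bumps 6 from row 1; 6 appends to row 2. P = [[1, 5], [2, 6], [3]].
Insert 4: 4 bumps 5 from row 1; 5 bumps 6 from row 2; 6 appends to row 3. P = [[1, 4], [2, 5], [3, 6]].

So P = [[1, 4], [2, 5], [3, 6]].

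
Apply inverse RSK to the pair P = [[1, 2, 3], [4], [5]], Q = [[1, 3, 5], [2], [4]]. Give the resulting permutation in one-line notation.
5 1 4 2 3

Reverse the RSK construction: for i from n down to 1, find the cell of Q containing i, remove the entry at that cell from P, and reverse-bump it up through P; the value ejected from row 1 is w(i).

Step i=5: Q has 5 at row 1, column 3; remove that cell from P, ejecting 3. So w(5) = 3. P is now [[1, 2], [4], [5]].
Step i=4: Q has 4 at row 3, column 1; remove 5 from row 3 of P and reverse-bump: 5 enters row 2 and ejects 4; 4 enters row 1 and ejects 2. So w(4) = 2. P is now [[1, 4], [5]].
Step i=3: Q has 3 at row 1, column 2; remove that cell from P, ejecting 4. So w(3) = 4. P is now [[1], [5]].
Step i=2: Q has 2 at row 2, column 1; remove 5 from row 2 of P and reverse-bump: 5 enters row 1 and ejects 1. So w(2) = 1. P is now [[5]].
Step i=1: Q has 1 at row 1, column 1; remove that cell from P, ejecting 5. So w(1) = 5. P is now [].

So w = 5 1 4 2 3.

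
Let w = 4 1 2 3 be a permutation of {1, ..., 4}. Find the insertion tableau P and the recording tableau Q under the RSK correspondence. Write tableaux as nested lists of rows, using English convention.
P = [[1, 2, 3], [4]], Q = [[1, 3, 4], [2]]

Insert each entry of the permutation into P by Schensted row insertion, recording in Q the position of each new cell.

Insert 4: appended to row 1. P = [[4]].
Insert 1: 1 bumps 4 from row 1; 4 starts row 2. P = [[1], [4]].
Insert 2: appended to row 1. P = [[1, 2], [4]].
Insert 3: appended to row 1. P = [[1, 2, 3], [4]].

So P = [[1, 2, 3], [4]], Q = [[1, 3, 4], [2]].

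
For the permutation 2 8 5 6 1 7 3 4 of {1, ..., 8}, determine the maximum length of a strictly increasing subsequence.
4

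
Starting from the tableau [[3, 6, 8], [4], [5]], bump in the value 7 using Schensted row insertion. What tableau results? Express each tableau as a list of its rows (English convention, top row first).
[[3, 6, 7], [4, 8], [5]]

In row 1, 7 replaces 8 (the leftmost entry greater than 7); 8 is bumped to row 2. 8 is appended to row 2. The new tableau is [[3, 6, 7], [4, 8], [5]].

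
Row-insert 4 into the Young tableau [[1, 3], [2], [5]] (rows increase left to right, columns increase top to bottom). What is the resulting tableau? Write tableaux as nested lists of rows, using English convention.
[[1, 3, 4], [2], [5]]

4 is larger than every entry of row 1, so it is appended to row 1. The new tableau is [[1, 3, 4], [2], [5]].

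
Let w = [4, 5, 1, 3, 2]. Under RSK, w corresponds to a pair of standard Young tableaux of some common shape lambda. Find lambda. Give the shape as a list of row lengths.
Row-insert each entry into an empty tableau.

After inserting 4: P = [[4]].
After inserting 5: P = [[4, 5]].
After inserting 1: P = [[1, 5], [4]].
After inserting 3: P = [[1, 3], [4, 5]].
After inserting 2: P = [[1, 2], [3, 5], [4]].

The final insertion tableau P = [[1, 2], [3, 5], [4]] has shape [2, 2, 1].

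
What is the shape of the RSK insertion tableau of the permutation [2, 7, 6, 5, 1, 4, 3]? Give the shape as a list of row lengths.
RSK row insertion gives P = [[1, 3], [2, 4], [5], [6], [7]], which has shape [2, 2, 1, 1, 1].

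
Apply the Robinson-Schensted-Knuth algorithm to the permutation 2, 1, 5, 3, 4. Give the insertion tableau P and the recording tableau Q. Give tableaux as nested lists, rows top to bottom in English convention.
Insert each entry of the permutation into P by Schensted row insertion, recording in Q the position of each new cell.

Insert 2: appended to row 1. P = [[2]], Q = [[1]].
Insert 1: 1 bumps 2 from row 1; 2 starts row 2. P = [[1], [2]], Q = [[1], [2]].
Insert 5: appended to row 1. P = [[1, 5], [2]], Q = [[1, 3], [2]].
Insert 3: 3 bumps 5 from row 1; 5 appends to row 2. P = [[1, 3], [2, 5]], Q = [[1, 3], [2, 4]].
Insert 4: appended to row 1. P = [[1, 3, 4], [2, 5]], Q = [[1, 3, 5], [2, 4]].

So P = [[1, 3, 4], [2, 5]], Q = [[1, 3, 5], [2, 4]].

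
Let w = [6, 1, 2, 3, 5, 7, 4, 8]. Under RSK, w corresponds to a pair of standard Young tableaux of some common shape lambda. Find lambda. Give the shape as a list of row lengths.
Row-insert each entry into an empty tableau.

After inserting 6: P = [[6]].
After inserting 1: P = [[1], [6]].
After inserting 2: P = [[1, 2], [6]].
After inserting 3: P = [[1, 2, 3], [6]].
After inserting 5: P = [[1, 2, 3, 5], [6]].
After inserting 7: P = [[1, 2, 3, 5, 7], [6]].
After inserting 4: P = [[1, 2, 3, 4, 7], [5], [6]].
After inserting 8: P = [[1, 2, 3, 4, 7, 8], [5], [6]].

The final insertion tableau P = [[1, 2, 3, 4, 7, 8], [5], [6]] has shape [6, 1, 1].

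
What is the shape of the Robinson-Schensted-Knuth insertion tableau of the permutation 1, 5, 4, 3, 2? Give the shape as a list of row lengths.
Row-insert each entry into an empty tableau.

After inserting 1: P = [[1]].
After inserting 5: P = [[1, 5]].
After inserting 4: P = [[1, 4], [5]].
After inserting 3: P = [[1, 3], [4], [5]].
After inserting 2: P = [[1, 2], [3], [4], [5]].

The final insertion tableau P = [[1, 2], [3], [4], [5]] has shape [2, 1, 1, 1].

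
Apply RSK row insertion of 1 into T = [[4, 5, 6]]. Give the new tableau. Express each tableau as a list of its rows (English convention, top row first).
[[1, 5, 6], [4]]

In row 1, 1 replaces 4 (the leftmost entry greater than 1); 4 is bumped to row 2. 4 starts a new row 2. The new tableau is [[1, 5, 6], [4]].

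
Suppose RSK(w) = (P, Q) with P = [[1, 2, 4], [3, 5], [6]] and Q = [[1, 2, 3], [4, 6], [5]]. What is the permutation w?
Reverse the RSK construction: for i from n down to 1, find the cell of Q containing i, remove the entry at that cell from P, and reverse-bump it up through P; the value ejected from row 1 is w(i).

Step i=6: Q has 6 at row 2, column 2; remove 5 from row 2 of P and reverse-bump: 5 enters row 1 and ejects 4. So w(6) = 4. P is now [[1, 2, 5], [3], [6]].
Step i=5: Q has 5 at row 3, column 1; remove 6 from row 3 of P and reverse-bump: 6 enters row 2 and ejects 3; 3 enters row 1 and ejects 2. So w(5) = 2. P is now [[1, 3, 5], [6]].
Step i=4: Q has 4 at row 2, column 1; remove 6 from row 2 of P and reverse-bump: 6 enters row 1 and ejects 5. So w(4) = 5. P is now [[1, 3, 6]].
Step i=3: Q has 3 at row 1, column 3; remove that cell from P, ejecting 6. So w(3) = 6. P is now [[1, 3]].
Step i=2: Q has 2 at row 1, column 2; remove that cell from P, ejecting 3. So w(2) = 3. P is now [[1]].
Step i=1: Q has 1 at row 1, column 1; remove that cell from P, ejecting 1. So w(1) = 1. P is now [].

So w = 1 3 6 5 2 4.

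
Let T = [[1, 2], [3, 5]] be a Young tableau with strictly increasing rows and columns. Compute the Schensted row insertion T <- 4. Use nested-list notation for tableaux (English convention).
[[1, 2, 4], [3, 5]]

4 is larger than every entry of row 1, so it is appended to row 1. The new tableau is [[1, 2, 4], [3, 5]].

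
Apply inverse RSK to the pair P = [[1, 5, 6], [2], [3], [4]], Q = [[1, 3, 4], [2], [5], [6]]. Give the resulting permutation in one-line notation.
4 3 5 6 2 1

Reverse RSK: for i = n, n-1, ..., 1, locate i in Q, remove the corresponding corner cell from P, and reverse-bump its entry up through P; the value ejected from row 1 is w(i).

So w = 4 3 5 6 2 1.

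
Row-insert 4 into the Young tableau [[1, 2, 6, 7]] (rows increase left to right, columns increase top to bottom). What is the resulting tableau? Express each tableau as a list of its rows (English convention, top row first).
In row 1, 4 replaces 6 (the leftmost entry greater than 4); 6 is bumped to row 2. 6 starts a new row 2. The new tableau is [[1, 2, 4, 7], [6]].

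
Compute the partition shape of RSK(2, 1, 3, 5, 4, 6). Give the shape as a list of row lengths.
RSK row insertion gives P = [[1, 3, 4, 6], [2, 5]], which has shape [4, 2].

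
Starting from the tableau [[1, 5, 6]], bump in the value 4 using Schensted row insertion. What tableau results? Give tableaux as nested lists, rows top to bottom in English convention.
In row 1, 4 replaces 5 (the leftmost entry greater than 4); 5 is bumped to row 2. 5 starts a new row 2. The new tableau is [[1, 4, 6], [5]].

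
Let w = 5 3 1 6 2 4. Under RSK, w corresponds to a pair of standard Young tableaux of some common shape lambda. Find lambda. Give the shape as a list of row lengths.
[3, 2, 1]

Row-insert each entry into an empty tableau.

After inserting 5: P = [[5]].
After inserting 3: P = [[3], [5]].
After inserting 1: P = [[1], [3], [5]].
After inserting 6: P = [[1, 6], [3], [5]].
After inserting 2: P = [[1, 2], [3, 6], [5]].
After inserting 4: P = [[1, 2, 4], [3, 6], [5]].

The final insertion tableau P = [[1, 2, 4], [3, 6], [5]] has shape [3, 2, 1].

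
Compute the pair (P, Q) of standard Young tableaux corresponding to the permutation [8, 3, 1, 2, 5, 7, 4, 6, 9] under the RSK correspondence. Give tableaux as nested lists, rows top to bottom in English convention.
Insert each entry of the permutation into P by Schensted row insertion, recording in Q the position of each new cell.

Insert 8: appended to row 1. P = [[8]], Q = [[1]].
Insert 3: 3 bumps 8 from row 1; 8 starts row 2. P = [[3], [8]], Q = [[1], [2]].
Insert 1: 1 bumps 3 from row 1; 3 bumps 8 from row 2; 8 starts row 3. P = [[1], [3], [8]], Q = [[1], [2], [3]].
Insert 2: appended to row 1. P = [[1, 2], [3], [8]], Q = [[1, 4], [2], [3]].
Insert 5: appended to row 1. P = [[1, 2, 5], [3], [8]], Q = [[1, 4, 5], [2], [3]].
Insert 7: appended to row 1. P = [[1, 2, 5, 7], [3], [8]], Q = [[1, 4, 5, 6], [2], [3]].
Insert 4: 4 bumps 5 from row 1; 5 appends to row 2. P = [[1, 2, 4, 7], [3, 5], [8]], Q = [[1, 4, 5, 6], [2, 7], [3]].
Insert 6: 6 bumps 7 from row 1; 7 appends to row 2. P = [[1, 2, 4, 6], [3, 5, 7], [8]], Q = [[1, 4, 5, 6], [2, 7, 8], [3]].
Insert 9: appended to row 1. P = [[1, 2, 4, 6, 9], [3, 5, 7], [8]], Q = [[1, 4, 5, 6, 9], [2, 7, 8], [3]].

So P = [[1, 2, 4, 6, 9], [3, 5, 7], [8]], Q = [[1, 4, 5, 6, 9], [2, 7, 8], [3]].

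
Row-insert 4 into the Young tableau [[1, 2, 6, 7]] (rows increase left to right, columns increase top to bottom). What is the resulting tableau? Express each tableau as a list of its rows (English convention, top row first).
In row 1, 4 replaces 6 (the leftmost entry greater than 4); 6 is bumped to row 2. 6 starts a new row 2. The new tableau is [[1, 2, 4, 7], [6]].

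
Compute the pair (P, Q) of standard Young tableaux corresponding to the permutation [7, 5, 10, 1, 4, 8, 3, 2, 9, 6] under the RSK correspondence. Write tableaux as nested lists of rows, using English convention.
P = [[1, 2, 6, 9], [3, 8], [4, 10], [5], [7]], Q = [[1, 3, 6, 9], [2, 5], [4, 10], [7], [8]]

Insert each entry of the permutation into P by Schensted row insertion, recording in Q the position of each new cell.

Insert 7: appended to row 1. P = [[7]].
Insert 5: 5 bumps 7 from row 1; 7 starts row 2. P = [[5], [7]].
Insert 10: appended to row 1. P = [[5, 10], [7]].
Insert 1: 1 bumps 5 from row 1; 5 bumps 7 from row 2; 7 starts row 3. P = [[1, 10], [5], [7]].
Insert 4: 4 bumps 10 from row 1; 10 appends to row 2. P = [[1, 4], [5, 10], [7]].
Insert 8: appended to row 1. P = [[1, 4, 8], [5, 10], [7]].
Insert 3: 3 bumps 4 from row 1; 4 bumps 5 from row 2; 5 bumps 7 from row 3; 7 starts row 4. P = [[1, 3, 8], [4, 10], [5], [7]].
Insert 2: 2 bumps 3 from row 1; 3 bumps 4 from row 2; 4 bumps 5 from row 3; 5 bumps 7 from row 4; 7 starts row 5. P = [[1, 2, 8], [3, 10], [4], [5], [7]].
Insert 9: appended to row 1. P = [[1, 2, 8, 9], [3, 10], [4], [5], [7]].
Insert 6: 6 bumps 8 from row 1; 8 bumps 10 from row 2; 10 appends to row 3. P = [[1, 2, 6, 9], [3, 8], [4, 10], [5], [7]].

So P = [[1, 2, 6, 9], [3, 8], [4, 10], [5], [7]], Q = [[1, 3, 6, 9], [2, 5], [4, 10], [7], [8]].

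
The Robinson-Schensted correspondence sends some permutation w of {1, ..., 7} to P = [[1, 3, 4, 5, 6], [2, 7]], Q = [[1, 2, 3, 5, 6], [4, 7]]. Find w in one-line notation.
Reverse the RSK construction: for i from n down to 1, find the cell of Q containing i, remove the entry at that cell from P, and reverse-bump it up through P; the value ejected from row 1 is w(i).

Step i=7: Q has 7 at row 2, column 2; remove 7 from row 2 of P and reverse-bump: 7 enters row 1 and ejects 6. So w(7) = 6. P is now [[1, 3, 4, 5, 7], [2]].
Step i=6: Q has 6 at row 1, column 5; remove that cell from P, ejecting 7. So w(6) = 7. P is now [[1, 3, 4, 5], [2]].
Step i=5: Q has 5 at row 1, column 4; remove that cell from P, ejecting 5. So w(5) = 5. P is now [[1, 3, 4], [2]].
Step i=4: Q has 4 at row 2, column 1; remove 2 from row 2 of P and reverse-bump: 2 enters row 1 and ejects 1. So w(4) = 1. P is now [[2, 3, 4]].
Step i=3: Q has 3 at row 1, column 3; remove that cell from P, ejecting 4. So w(3) = 4. P is now [[2, 3]].
Step i=2: Q has 2 at row 1, column 2; remove that cell from P, ejecting 3. So w(2) = 3. P is now [[2]].
Step i=1: Q has 1 at row 1, column 1; remove that cell from P, ejecting 2. So w(1) = 2. P is now [].

So w = 2 3 4 1 5 7 6.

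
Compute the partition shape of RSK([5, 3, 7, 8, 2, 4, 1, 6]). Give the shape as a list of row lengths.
[3, 3, 1, 1]

Row-insert each entry into an empty tableau.

After inserting 5: P = [[5]].
After inserting 3: P = [[3], [5]].
After inserting 7: P = [[3, 7], [5]].
After inserting 8: P = [[3, 7, 8], [5]].
After inserting 2: P = [[2, 7, 8], [3], [5]].
After inserting 4: P = [[2, 4, 8], [3, 7], [5]].
After inserting 1: P = [[1, 4, 8], [2, 7], [3], [5]].
After inserting 6: P = [[1, 4, 6], [2, 7, 8], [3], [5]].

The final insertion tableau P = [[1, 4, 6], [2, 7, 8], [3], [5]] has shape [3, 3, 1, 1].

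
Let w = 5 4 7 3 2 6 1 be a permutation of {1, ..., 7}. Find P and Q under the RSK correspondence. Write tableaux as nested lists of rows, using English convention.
P = [[1, 6], [2, 7], [3], [4], [5]], Q = [[1, 3], [2, 6], [4], [5], [7]]

Insert each entry of the permutation into P by Schensted row insertion, recording in Q the position of each new cell.

After inserting 5: P = [[5]].
After inserting 4: P = [[4], [5]].
After inserting 7: P = [[4, 7], [5]].
After inserting 3: P = [[3, 7], [4], [5]].
After inserting 2: P = [[2, 7], [3], [4], [5]].
After inserting 6: P = [[2, 6], [3, 7], [4], [5]].
After inserting 1: P = [[1, 6], [2, 7], [3], [4], [5]].

So P = [[1, 6], [2, 7], [3], [4], [5]], Q = [[1, 3], [2, 6], [4], [5], [7]].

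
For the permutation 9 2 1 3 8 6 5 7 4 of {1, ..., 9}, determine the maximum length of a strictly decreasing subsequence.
5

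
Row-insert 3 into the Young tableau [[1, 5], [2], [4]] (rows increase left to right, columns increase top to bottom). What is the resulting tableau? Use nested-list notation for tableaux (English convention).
[[1, 3], [2, 5], [4]]

In row 1, 3 replaces 5 (the leftmost entry greater than 3); 5 is bumped to row 2. 5 is appended to row 2. The new tableau is [[1, 3], [2, 5], [4]].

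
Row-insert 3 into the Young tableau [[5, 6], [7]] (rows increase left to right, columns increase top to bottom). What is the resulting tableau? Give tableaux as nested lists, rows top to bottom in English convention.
In row 1, 3 replaces 5 (the leftmost entry greater than 3); 5 is bumped to row 2. In row 2, 5 replaces 7 (the leftmost entry greater than 5); 7 is bumped to row 3. 7 starts a new row 3. The new tableau is [[3, 6], [5], [7]].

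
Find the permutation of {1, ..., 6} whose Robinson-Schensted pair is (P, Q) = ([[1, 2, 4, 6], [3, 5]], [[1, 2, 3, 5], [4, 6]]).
1 3 5 2 6 4

Reverse the RSK construction: for i from n down to 1, find the cell of Q containing i, remove the entry at that cell from P, and reverse-bump it up through P; the value ejected from row 1 is w(i).

Step i=6: Q has 6 at row 2, column 2; remove 5 from row 2 of P and reverse-bump: 5 enters row 1 and ejects 4. So w(6) = 4. P is now [[1, 2, 5, 6], [3]].
Step i=5: Q has 5 at row 1, column 4; remove that cell from P, ejecting 6. So w(5) = 6. P is now [[1, 2, 5], [3]].
Step i=4: Q has 4 at row 2, column 1; remove 3 from row 2 of P and reverse-bump: 3 enters row 1 and ejects 2. So w(4) = 2. P is now [[1, 3, 5]].
Step i=3: Q has 3 at row 1, column 3; remove that cell from P, ejecting 5. So w(3) = 5. P is now [[1, 3]].
Step i=2: Q has 2 at row 1, column 2; remove that cell from P, ejecting 3. So w(2) = 3. P is now [[1]].
Step i=1: Q has 1 at row 1, column 1; remove that cell from P, ejecting 1. So w(1) = 1. P is now [].

So w = 1 3 5 2 6 4.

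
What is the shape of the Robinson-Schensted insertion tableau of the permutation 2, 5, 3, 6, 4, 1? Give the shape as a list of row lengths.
[3, 2, 1]

Row-insert each entry into an empty tableau.

After inserting 2: P = [[2]].
After inserting 5: P = [[2, 5]].
After inserting 3: P = [[2, 3], [5]].
After inserting 6: P = [[2, 3, 6], [5]].
After inserting 4: P = [[2, 3, 4], [5, 6]].
After inserting 1: P = [[1, 3, 4], [2, 6], [5]].

The final insertion tableau P = [[1, 3, 4], [2, 6], [5]] has shape [3, 2, 1].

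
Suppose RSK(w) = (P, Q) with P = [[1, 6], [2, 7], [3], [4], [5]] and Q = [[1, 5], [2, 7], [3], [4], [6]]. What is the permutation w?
Reverse the RSK construction: for i from n down to 1, find the cell of Q containing i, remove the entry at that cell from P, and reverse-bump it up through P; the value ejected from row 1 is w(i).

Step i=7: Q has 7 at row 2, column 2; remove 7 from row 2 of P and reverse-bump: 7 enters row 1 and ejects 6. So w(7) = 6. P is now [[1, 7], [2], [3], [4], [5]].
Step i=6: Q has 6 at row 5, column 1; remove 5 from row 5 of P and reverse-bump: 5 enters row 4 and ejects 4; 4 enters row 3 and ejects 3; 3 enters row 2 and ejects 2; 2 enters row 1 and ejects 1. So w(6) = 1. P is now [[2, 7], [3], [4], [5]].
Step i=5: Q has 5 at row 1, column 2; remove that cell from P, ejecting 7. So w(5) = 7. P is now [[2], [3], [4], [5]].
Step i=4: Q has 4 at row 4, column 1; remove 5 from row 4 of P and reverse-bump: 5 enters row 3 and ejects 4; 4 enters row 2 and ejects 3; 3 enters row 1 and ejects 2. So w(4) = 2. P is now [[3], [4], [5]].
Step i=3: Q has 3 at row 3, column 1; remove 5 from row 3 of P and reverse-bump: 5 enters row 2 and ejects 4; 4 enters row 1 and ejects 3. So w(3) = 3. P is now [[4], [5]].
Step i=2: Q has 2 at row 2, column 1; remove 5 from row 2 of P and reverse-bump: 5 enters row 1 and ejects 4. So w(2) = 4. P is now [[5]].
Step i=1: Q has 1 at row 1, column 1; remove that cell from P, ejecting 5. So w(1) = 5. P is now [].

So w = 5 4 3 2 7 1 6.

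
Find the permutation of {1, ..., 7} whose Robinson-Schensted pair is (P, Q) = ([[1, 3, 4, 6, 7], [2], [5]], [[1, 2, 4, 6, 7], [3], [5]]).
2 5 3 4 1 6 7

Reverse the RSK construction: for i from n down to 1, find the cell of Q containing i, remove the entry at that cell from P, and reverse-bump it up through P; the value ejected from row 1 is w(i).

Step i=7: Q has 7 at row 1, column 5; remove that cell from P, ejecting 7. So w(7) = 7. P is now [[1, 3, 4, 6], [2], [5]].
Step i=6: Q has 6 at row 1, column 4; remove that cell from P, ejecting 6. So w(6) = 6. P is now [[1, 3, 4], [2], [5]].
Step i=5: Q has 5 at row 3, column 1; remove 5 from row 3 of P and reverse-bump: 5 enters row 2 and ejects 2; 2 enters row 1 and ejects 1. So w(5) = 1. P is now [[2, 3, 4], [5]].
Step i=4: Q has 4 at row 1, column 3; remove that cell from P, ejecting 4. So w(4) = 4. P is now [[2, 3], [5]].
Step i=3: Q has 3 at row 2, column 1; remove 5 from row 2 of P and reverse-bump: 5 enters row 1 and ejects 3. So w(3) = 3. P is now [[2, 5]].
Step i=2: Q has 2 at row 1, column 2; remove that cell from P, ejecting 5. So w(2) = 5. P is now [[2]].
Step i=1: Q has 1 at row 1, column 1; remove that cell from P, ejecting 2. So w(1) = 2. P is now [].

So w = 2 5 3 4 1 6 7.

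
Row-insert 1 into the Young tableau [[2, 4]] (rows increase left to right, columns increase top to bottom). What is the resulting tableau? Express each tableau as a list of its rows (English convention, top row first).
In row 1, 1 replaces 2 (the leftmost entry greater than 1); 2 is bumped to row 2. 2 starts a new row 2. The new tableau is [[1, 4], [2]].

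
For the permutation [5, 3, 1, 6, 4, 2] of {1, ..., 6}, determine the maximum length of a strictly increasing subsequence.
2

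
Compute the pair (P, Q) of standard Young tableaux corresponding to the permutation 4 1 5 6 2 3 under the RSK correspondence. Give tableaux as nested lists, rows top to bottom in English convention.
P = [[1, 2, 3], [4, 5, 6]], Q = [[1, 3, 4], [2, 5, 6]]

Insert each entry of the permutation into P by Schensted row insertion, recording in Q the position of each new cell.

Insert 4: appended to row 1. P = [[4]].
Insert 1: 1 bumps 4 from row 1; 4 starts row 2. P = [[1], [4]].
Insert 5: appended to row 1. P = [[1, 5], [4]].
Insert 6: appended to row 1. P = [[1, 5, 6], [4]].
Insert 2: 2 bumps 5 from row 1; 5 appends to row 2. P = [[1, 2, 6], [4, 5]].
Insert 3: 3 bumps 6 from row 1; 6 appends to row 2. P = [[1, 2, 3], [4, 5, 6]].

So P = [[1, 2, 3], [4, 5, 6]], Q = [[1, 3, 4], [2, 5, 6]].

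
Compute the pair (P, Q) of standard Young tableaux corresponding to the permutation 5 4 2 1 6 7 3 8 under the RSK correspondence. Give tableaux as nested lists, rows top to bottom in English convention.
P = [[1, 3, 7, 8], [2, 6], [4], [5]], Q = [[1, 5, 6, 8], [2, 7], [3], [4]]

Insert each entry of the permutation into P by Schensted row insertion, recording in Q the position of each new cell.

Insert 5: appended to row 1. P = [[5]].
Insert 4: 4 bumps 5 from row 1; 5 starts row 2. P = [[4], [5]].
Insert 2: 2 bumps 4 from row 1; 4 bumps 5 from row 2; 5 starts row 3. P = [[2], [4], [5]].
Insert 1: 1 bumps 2 from row 1; 2 bumps 4 from row 2; 4 bumps 5 from row 3; 5 starts row 4. P = [[1], [2], [4], [5]].
Insert 6: appended to row 1. P = [[1, 6], [2], [4], [5]].
Insert 7: appended to row 1. P = [[1, 6, 7], [2], [4], [5]].
Insert 3: 3 bumps 6 from row 1; 6 appends to row 2. P = [[1, 3, 7], [2, 6], [4], [5]].
Insert 8: appended to row 1. P = [[1, 3, 7, 8], [2, 6], [4], [5]].

So P = [[1, 3, 7, 8], [2, 6], [4], [5]], Q = [[1, 5, 6, 8], [2, 7], [3], [4]].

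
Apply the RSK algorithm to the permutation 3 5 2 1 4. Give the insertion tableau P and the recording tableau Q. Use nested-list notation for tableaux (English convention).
P = [[1, 4], [2, 5], [3]], Q = [[1, 2], [3, 5], [4]]

Insert each entry of the permutation into P by Schensted row insertion, recording in Q the position of each new cell.

Insert 3: appended to row 1. P = [[3]].
Insert 5: appended to row 1. P = [[3, 5]].
Insert 2: 2 bumps 3 from row 1; 3 starts row 2. P = [[2, 5], [3]].
Insert 1: 1 bumps 2 from row 1; 2 bumps 3 from row 2; 3 starts row 3. P = [[1, 5], [2], [3]].
Insert 4: 4 bumps 5 from row 1; 5 appends to row 2. P = [[1, 4], [2, 5], [3]].

So P = [[1, 4], [2, 5], [3]], Q = [[1, 2], [3, 5], [4]].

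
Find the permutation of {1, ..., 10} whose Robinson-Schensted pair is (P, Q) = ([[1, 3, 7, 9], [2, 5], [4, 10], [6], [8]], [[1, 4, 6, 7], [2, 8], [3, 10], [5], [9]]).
8 6 4 5 2 7 10 9 1 3

Reverse RSK: for i = n, n-1, ..., 1, locate i in Q, remove the corresponding corner cell from P, and reverse-bump its entry up through P; the value ejected from row 1 is w(i).

So w = 8 6 4 5 2 7 10 9 1 3.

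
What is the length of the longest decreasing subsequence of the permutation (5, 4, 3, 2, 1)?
5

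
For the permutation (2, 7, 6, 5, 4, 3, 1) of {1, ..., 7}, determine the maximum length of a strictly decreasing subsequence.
6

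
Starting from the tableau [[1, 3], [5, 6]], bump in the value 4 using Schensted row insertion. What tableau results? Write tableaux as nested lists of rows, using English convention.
4 is larger than every entry of row 1, so it is appended to row 1. The new tableau is [[1, 3, 4], [5, 6]].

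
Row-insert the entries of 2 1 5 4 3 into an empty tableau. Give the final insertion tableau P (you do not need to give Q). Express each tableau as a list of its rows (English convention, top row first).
Insert 2: appended to row 1. P = [[2]].
Insert 1: 1 bumps 2 from row 1; 2 starts row 2. P = [[1], [2]].
Insert 5: appended to row 1. P = [[1, 5], [2]].
Insert 4: 4 bumps 5 from row 1; 5 appends to row 2. P = [[1, 4], [2, 5]].
Insert 3: 3 bumps 4 from row 1; 4 bumps 5 from row 2; 5 starts row 3. P = [[1, 3], [2, 4], [5]].

So P = [[1, 3], [2, 4], [5]].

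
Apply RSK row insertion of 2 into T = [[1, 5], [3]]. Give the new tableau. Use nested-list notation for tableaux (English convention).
[[1, 2], [3, 5]]

In row 1, 2 replaces 5 (the leftmost entry greater than 2); 5 is bumped to row 2. 5 is appended to row 2. The new tableau is [[1, 2], [3, 5]].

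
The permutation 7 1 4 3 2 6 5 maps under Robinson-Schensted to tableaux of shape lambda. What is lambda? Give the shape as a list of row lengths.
[3, 2, 1, 1]

RSK row insertion gives P = [[1, 2, 5], [3, 6], [4], [7]], which has shape [3, 2, 1, 1].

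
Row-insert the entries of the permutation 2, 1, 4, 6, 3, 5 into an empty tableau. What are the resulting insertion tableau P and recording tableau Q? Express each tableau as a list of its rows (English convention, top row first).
Insert each entry of the permutation into P by Schensted row insertion, recording in Q the position of each new cell.

Insert 2: appended to row 1. P = [[2]].
Insert 1: 1 bumps 2 from row 1; 2 starts row 2. P = [[1], [2]].
Insert 4: appended to row 1. P = [[1, 4], [2]].
Insert 6: appended to row 1. P = [[1, 4, 6], [2]].
Insert 3: 3 bumps 4 from row 1; 4 appends to row 2. P = [[1, 3, 6], [2, 4]].
Insert 5: 5 bumps 6 from row 1; 6 appends to row 2. P = [[1, 3, 5], [2, 4, 6]].

So P = [[1, 3, 5], [2, 4, 6]], Q = [[1, 3, 4], [2, 5, 6]].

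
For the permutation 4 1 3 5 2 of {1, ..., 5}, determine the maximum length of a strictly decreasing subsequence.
3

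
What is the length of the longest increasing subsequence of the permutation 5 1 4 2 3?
3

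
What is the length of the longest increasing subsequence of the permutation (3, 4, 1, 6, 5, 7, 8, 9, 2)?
6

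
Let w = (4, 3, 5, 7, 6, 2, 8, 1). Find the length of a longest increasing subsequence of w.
4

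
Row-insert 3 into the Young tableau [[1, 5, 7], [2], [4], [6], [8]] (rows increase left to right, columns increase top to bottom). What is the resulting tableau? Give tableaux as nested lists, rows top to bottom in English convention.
In row 1, 3 replaces 5 (the leftmost entry greater than 3); 5 is bumped to row 2. 5 is appended to row 2. The new tableau is [[1, 3, 7], [2, 5], [4], [6], [8]].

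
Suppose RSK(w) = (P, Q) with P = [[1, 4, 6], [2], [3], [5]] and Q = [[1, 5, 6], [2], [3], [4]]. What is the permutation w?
Reverse the RSK construction: for i from n down to 1, find the cell of Q containing i, remove the entry at that cell from P, and reverse-bump it up through P; the value ejected from row 1 is w(i).

Step i=6: Q has 6 at row 1, column 3; remove that cell from P, ejecting 6. So w(6) = 6. P is now [[1, 4], [2], [3], [5]].
Step i=5: Q has 5 at row 1, column 2; remove that cell from P, ejecting 4. So w(5) = 4. P is now [[1], [2], [3], [5]].
Step i=4: Q has 4 at row 4, column 1; remove 5 from row 4 of P and reverse-bump: 5 enters row 3 and ejects 3; 3 enters row 2 and ejects 2; 2 enters row 1 and ejects 1. So w(4) = 1. P is now [[2], [3], [5]].
Step i=3: Q has 3 at row 3, column 1; remove 5 from row 3 of P and reverse-bump: 5 enters row 2 and ejects 3; 3 enters row 1 and ejects 2. So w(3) = 2. P is now [[3], [5]].
Step i=2: Q has 2 at row 2, column 1; remove 5 from row 2 of P and reverse-bump: 5 enters row 1 and ejects 3. So w(2) = 3. P is now [[5]].
Step i=1: Q has 1 at row 1, column 1; remove that cell from P, ejecting 5. So w(1) = 5. P is now [].

So w = 5 3 2 1 4 6.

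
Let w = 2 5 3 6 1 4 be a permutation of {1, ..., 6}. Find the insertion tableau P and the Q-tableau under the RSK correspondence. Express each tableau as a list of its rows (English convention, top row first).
Insert each entry of the permutation into P by Schensted row insertion, recording in Q the position of each new cell.

Insert 2: appended to row 1. P = [[2]], Q = [[1]].
Insert 5: appended to row 1. P = [[2, 5]], Q = [[1, 2]].
Insert 3: 3 bumps 5 from row 1; 5 starts row 2. P = [[2, 3], [5]], Q = [[1, 2], [3]].
Insert 6: appended to row 1. P = [[2, 3, 6], [5]], Q = [[1, 2, 4], [3]].
Insert 1: 1 bumps 2 from row 1; 2 bumps 5 from row 2; 5 starts row 3. P = [[1, 3, 6], [2], [5]], Q = [[1, 2, 4], [3], [5]].
Insert 4: 4 bumps 6 from row 1; 6 appends to row 2. P = [[1, 3, 4], [2, 6], [5]], Q = [[1, 2, 4], [3, 6], [5]].

So P = [[1, 3, 4], [2, 6], [5]], Q = [[1, 2, 4], [3, 6], [5]].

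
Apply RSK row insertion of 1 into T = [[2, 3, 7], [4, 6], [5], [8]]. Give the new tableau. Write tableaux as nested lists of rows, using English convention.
[[1, 3, 7], [2, 6], [4], [5], [8]]

In row 1, 1 replaces 2 (the leftmost entry greater than 1); 2 is bumped to row 2. In row 2, 2 replaces 4 (the leftmost entry greater than 2); 4 is bumped to row 3. In row 3, 4 replaces 5 (the leftmost entry greater than 4); 5 is bumped to row 4. In row 4, 5 replaces 8 (the leftmost entry greater than 5); 8 is bumped to row 5. 8 starts a new row 5. The new tableau is [[1, 3, 7], [2, 6], [4], [5], [8]].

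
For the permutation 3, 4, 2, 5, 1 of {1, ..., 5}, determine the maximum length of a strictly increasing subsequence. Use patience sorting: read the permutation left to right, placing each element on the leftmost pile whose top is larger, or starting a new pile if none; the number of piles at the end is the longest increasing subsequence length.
3

3: new pile. tops = [3]
4: new pile. tops = [3, 4]
2: onto pile 1 (replacing 3). tops = [2, 4]
5: new pile. tops = [2, 4, 5]
1: onto pile 1 (replacing 2). tops = [1, 4, 5]

3 piles, so the longest increasing subsequence has length 3.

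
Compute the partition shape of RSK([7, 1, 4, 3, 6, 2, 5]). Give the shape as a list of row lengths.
[3, 2, 1, 1]

Row-insert each entry into an empty tableau.

After inserting 7: P = [[7]].
After inserting 1: P = [[1], [7]].
After inserting 4: P = [[1, 4], [7]].
After inserting 3: P = [[1, 3], [4], [7]].
After inserting 6: P = [[1, 3, 6], [4], [7]].
After inserting 2: P = [[1, 2, 6], [3], [4], [7]].
After inserting 5: P = [[1, 2, 5], [3, 6], [4], [7]].

The final insertion tableau P = [[1, 2, 5], [3, 6], [4], [7]] has shape [3, 2, 1, 1].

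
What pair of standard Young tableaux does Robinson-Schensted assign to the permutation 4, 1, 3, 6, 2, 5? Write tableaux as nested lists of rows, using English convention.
Insert each entry of the permutation into P by Schensted row insertion, recording in Q the position of each new cell.

Insert 4: appended to row 1. P = [[4]].
Insert 1: 1 bumps 4 from row 1; 4 starts row 2. P = [[1], [4]].
Insert 3: appended to row 1. P = [[1, 3], [4]].
Insert 6: appended to row 1. P = [[1, 3, 6], [4]].
Insert 2: 2 bumps 3 from row 1; 3 bumps 4 from row 2; 4 starts row 3. P = [[1, 2, 6], [3], [4]].
Insert 5: 5 bumps 6 from row 1; 6 appends to row 2. P = [[1, 2, 5], [3, 6], [4]].

So P = [[1, 2, 5], [3, 6], [4]], Q = [[1, 3, 4], [2, 6], [5]].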